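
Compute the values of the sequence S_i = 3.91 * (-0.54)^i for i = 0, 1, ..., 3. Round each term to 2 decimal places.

This is a geometric sequence.
i=0: S_0 = 3.91 * (-0.54)^0 = 3.91
i=1: S_1 = 3.91 * (-0.54)^1 ≈ -2.11
i=2: S_2 = 3.91 * (-0.54)^2 ≈ 1.14
i=3: S_3 = 3.91 * (-0.54)^3 ≈ -0.62
The first 4 terms are: [3.91, -2.11, 1.14, -0.62]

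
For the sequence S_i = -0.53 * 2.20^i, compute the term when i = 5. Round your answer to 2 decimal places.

S_5 = -0.53 * 2.2^5 ≈ -0.53 * 51.5363 ≈ -27.31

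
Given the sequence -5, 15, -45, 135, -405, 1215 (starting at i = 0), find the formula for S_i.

Check ratios: 15 / -5 = -3.0
Common ratio r = -3.
First term a = -5.
Formula: S_i = -5 * (-3)^i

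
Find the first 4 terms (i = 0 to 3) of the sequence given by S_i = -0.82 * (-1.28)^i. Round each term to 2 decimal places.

This is a geometric sequence.
i=0: S_0 = -0.82 * (-1.28)^0 = -0.82
i=1: S_1 = -0.82 * (-1.28)^1 ≈ 1.05
i=2: S_2 = -0.82 * (-1.28)^2 ≈ -1.34
i=3: S_3 = -0.82 * (-1.28)^3 ≈ 1.72
The first 4 terms are: [-0.82, 1.05, -1.34, 1.72]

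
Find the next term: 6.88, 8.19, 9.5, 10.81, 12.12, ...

Differences: 8.19 - 6.88 = 1.31
This is an arithmetic sequence with common difference d = 1.31.
Next term = 12.12 + 1.31 = 13.43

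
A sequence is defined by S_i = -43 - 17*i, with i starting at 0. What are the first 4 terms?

This is an arithmetic sequence.
i=0: S_0 = -43 + -17*0 = -43
i=1: S_1 = -43 + -17*1 = -60
i=2: S_2 = -43 + -17*2 = -77
i=3: S_3 = -43 + -17*3 = -94
The first 4 terms are: [-43, -60, -77, -94]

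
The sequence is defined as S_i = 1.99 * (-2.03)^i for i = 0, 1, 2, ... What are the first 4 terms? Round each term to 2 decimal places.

This is a geometric sequence.
i=0: S_0 = 1.99 * (-2.03)^0 = 1.99
i=1: S_1 = 1.99 * (-2.03)^1 ≈ -4.04
i=2: S_2 = 1.99 * (-2.03)^2 ≈ 8.2
i=3: S_3 = 1.99 * (-2.03)^3 ≈ -16.65
The first 4 terms are: [1.99, -4.04, 8.2, -16.65]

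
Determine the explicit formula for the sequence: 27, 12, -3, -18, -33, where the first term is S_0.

Check differences: 12 - 27 = -15
-3 - 12 = -15
Common difference d = -15.
First term a = 27.
Formula: S_i = 27 - 15*i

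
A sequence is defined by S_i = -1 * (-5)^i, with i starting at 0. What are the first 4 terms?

This is a geometric sequence.
i=0: S_0 = -1 * (-5)^0 = -1
i=1: S_1 = -1 * (-5)^1 = 5
i=2: S_2 = -1 * (-5)^2 = -25
i=3: S_3 = -1 * (-5)^3 = 125
The first 4 terms are: [-1, 5, -25, 125]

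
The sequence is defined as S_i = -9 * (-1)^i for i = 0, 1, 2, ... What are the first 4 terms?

This is a geometric sequence.
i=0: S_0 = -9 * (-1)^0 = -9
i=1: S_1 = -9 * (-1)^1 = 9
i=2: S_2 = -9 * (-1)^2 = -9
i=3: S_3 = -9 * (-1)^3 = 9
The first 4 terms are: [-9, 9, -9, 9]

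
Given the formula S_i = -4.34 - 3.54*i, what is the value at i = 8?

S_8 = -4.34 + -3.54*8 = -4.34 + -28.32 = -32.66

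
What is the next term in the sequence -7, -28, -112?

Ratios: -28 / -7 = 4.0
This is a geometric sequence with common ratio r = 4.
Next term = -112 * 4 = -448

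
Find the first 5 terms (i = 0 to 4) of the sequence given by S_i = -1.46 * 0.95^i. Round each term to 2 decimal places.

This is a geometric sequence.
i=0: S_0 = -1.46 * 0.95^0 = -1.46
i=1: S_1 = -1.46 * 0.95^1 ≈ -1.39
i=2: S_2 = -1.46 * 0.95^2 ≈ -1.32
i=3: S_3 = -1.46 * 0.95^3 ≈ -1.25
i=4: S_4 = -1.46 * 0.95^4 ≈ -1.19
The first 5 terms are: [-1.46, -1.39, -1.32, -1.25, -1.19]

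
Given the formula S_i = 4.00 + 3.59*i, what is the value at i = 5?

S_5 = 4.0 + 3.59*5 = 4.0 + 17.95 = 21.95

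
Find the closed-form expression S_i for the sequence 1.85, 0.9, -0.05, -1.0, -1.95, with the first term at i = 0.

Check differences: 0.9 - 1.85 = -0.95
-0.05 - 0.9 = -0.95
Common difference d = -0.95.
First term a = 1.85.
Formula: S_i = 1.85 - 0.95*i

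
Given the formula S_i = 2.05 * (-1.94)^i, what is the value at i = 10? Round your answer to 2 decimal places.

S_10 = 2.05 * (-1.94)^10 ≈ 2.05 * 755.1223 ≈ 1548.0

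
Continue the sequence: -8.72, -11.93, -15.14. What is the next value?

Differences: -11.93 - -8.72 = -3.21
This is an arithmetic sequence with common difference d = -3.21.
Next term = -15.14 + -3.21 = -18.35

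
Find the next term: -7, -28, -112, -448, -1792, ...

Ratios: -28 / -7 = 4.0
This is a geometric sequence with common ratio r = 4.
Next term = -1792 * 4 = -7168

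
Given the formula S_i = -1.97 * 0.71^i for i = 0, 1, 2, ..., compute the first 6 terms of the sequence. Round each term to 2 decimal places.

This is a geometric sequence.
i=0: S_0 = -1.97 * 0.71^0 = -1.97
i=1: S_1 = -1.97 * 0.71^1 ≈ -1.4
i=2: S_2 = -1.97 * 0.71^2 ≈ -0.99
i=3: S_3 = -1.97 * 0.71^3 ≈ -0.71
i=4: S_4 = -1.97 * 0.71^4 ≈ -0.5
i=5: S_5 = -1.97 * 0.71^5 ≈ -0.36
The first 6 terms are: [-1.97, -1.4, -0.99, -0.71, -0.5, -0.36]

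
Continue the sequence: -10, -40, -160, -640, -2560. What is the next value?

Ratios: -40 / -10 = 4.0
This is a geometric sequence with common ratio r = 4.
Next term = -2560 * 4 = -10240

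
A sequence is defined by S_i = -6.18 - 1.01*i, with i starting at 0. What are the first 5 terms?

This is an arithmetic sequence.
i=0: S_0 = -6.18 + -1.01*0 = -6.18
i=1: S_1 = -6.18 + -1.01*1 = -7.19
i=2: S_2 = -6.18 + -1.01*2 = -8.2
i=3: S_3 = -6.18 + -1.01*3 = -9.21
i=4: S_4 = -6.18 + -1.01*4 = -10.22
The first 5 terms are: [-6.18, -7.19, -8.2, -9.21, -10.22]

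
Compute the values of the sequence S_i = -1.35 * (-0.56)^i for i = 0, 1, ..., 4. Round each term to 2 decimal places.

This is a geometric sequence.
i=0: S_0 = -1.35 * (-0.56)^0 = -1.35
i=1: S_1 = -1.35 * (-0.56)^1 ≈ 0.76
i=2: S_2 = -1.35 * (-0.56)^2 ≈ -0.42
i=3: S_3 = -1.35 * (-0.56)^3 ≈ 0.24
i=4: S_4 = -1.35 * (-0.56)^4 ≈ -0.13
The first 5 terms are: [-1.35, 0.76, -0.42, 0.24, -0.13]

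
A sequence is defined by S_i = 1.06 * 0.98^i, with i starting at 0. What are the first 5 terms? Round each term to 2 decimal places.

This is a geometric sequence.
i=0: S_0 = 1.06 * 0.98^0 = 1.06
i=1: S_1 = 1.06 * 0.98^1 ≈ 1.04
i=2: S_2 = 1.06 * 0.98^2 ≈ 1.02
i=3: S_3 = 1.06 * 0.98^3 ≈ 1.0
i=4: S_4 = 1.06 * 0.98^4 ≈ 0.98
The first 5 terms are: [1.06, 1.04, 1.02, 1.0, 0.98]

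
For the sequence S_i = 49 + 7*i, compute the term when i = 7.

S_7 = 49 + 7*7 = 49 + 49 = 98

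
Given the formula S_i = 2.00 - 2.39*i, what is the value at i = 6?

S_6 = 2.0 + -2.39*6 = 2.0 + -14.34 = -12.34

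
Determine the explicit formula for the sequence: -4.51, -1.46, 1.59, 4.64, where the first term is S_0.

Check differences: -1.46 - -4.51 = 3.05
1.59 - -1.46 = 3.05
Common difference d = 3.05.
First term a = -4.51.
Formula: S_i = -4.51 + 3.05*i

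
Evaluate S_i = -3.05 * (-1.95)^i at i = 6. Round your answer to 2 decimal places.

S_6 = -3.05 * (-1.95)^6 ≈ -3.05 * 54.9804 ≈ -167.69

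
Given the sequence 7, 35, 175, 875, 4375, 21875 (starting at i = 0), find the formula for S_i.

Check ratios: 35 / 7 = 5.0
Common ratio r = 5.
First term a = 7.
Formula: S_i = 7 * 5^i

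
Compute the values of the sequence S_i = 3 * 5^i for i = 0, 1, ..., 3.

This is a geometric sequence.
i=0: S_0 = 3 * 5^0 = 3
i=1: S_1 = 3 * 5^1 = 15
i=2: S_2 = 3 * 5^2 = 75
i=3: S_3 = 3 * 5^3 = 375
The first 4 terms are: [3, 15, 75, 375]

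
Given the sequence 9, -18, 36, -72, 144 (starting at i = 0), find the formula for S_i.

Check ratios: -18 / 9 = -2.0
Common ratio r = -2.
First term a = 9.
Formula: S_i = 9 * (-2)^i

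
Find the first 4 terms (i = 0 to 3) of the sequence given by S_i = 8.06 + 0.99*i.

This is an arithmetic sequence.
i=0: S_0 = 8.06 + 0.99*0 = 8.06
i=1: S_1 = 8.06 + 0.99*1 = 9.05
i=2: S_2 = 8.06 + 0.99*2 = 10.04
i=3: S_3 = 8.06 + 0.99*3 = 11.03
The first 4 terms are: [8.06, 9.05, 10.04, 11.03]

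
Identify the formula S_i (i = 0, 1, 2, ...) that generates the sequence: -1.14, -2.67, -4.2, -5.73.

Check differences: -2.67 - -1.14 = -1.53
-4.2 - -2.67 = -1.53
Common difference d = -1.53.
First term a = -1.14.
Formula: S_i = -1.14 - 1.53*i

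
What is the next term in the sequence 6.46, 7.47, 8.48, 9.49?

Differences: 7.47 - 6.46 = 1.01
This is an arithmetic sequence with common difference d = 1.01.
Next term = 9.49 + 1.01 = 10.5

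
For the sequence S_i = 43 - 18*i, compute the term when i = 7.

S_7 = 43 + -18*7 = 43 + -126 = -83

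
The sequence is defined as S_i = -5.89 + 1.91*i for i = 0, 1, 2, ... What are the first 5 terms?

This is an arithmetic sequence.
i=0: S_0 = -5.89 + 1.91*0 = -5.89
i=1: S_1 = -5.89 + 1.91*1 = -3.98
i=2: S_2 = -5.89 + 1.91*2 = -2.07
i=3: S_3 = -5.89 + 1.91*3 = -0.16
i=4: S_4 = -5.89 + 1.91*4 = 1.75
The first 5 terms are: [-5.89, -3.98, -2.07, -0.16, 1.75]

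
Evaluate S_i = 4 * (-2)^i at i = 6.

S_6 = 4 * (-2)^6 = 4 * 64 = 256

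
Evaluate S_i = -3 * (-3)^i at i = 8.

S_8 = -3 * (-3)^8 = -3 * 6561 = -19683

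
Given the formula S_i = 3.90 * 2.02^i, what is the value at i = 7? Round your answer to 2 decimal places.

S_7 = 3.9 * 2.02^7 ≈ 3.9 * 137.2333 ≈ 535.21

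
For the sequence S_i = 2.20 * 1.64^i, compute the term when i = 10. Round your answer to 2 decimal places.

S_10 = 2.2 * 1.64^10 ≈ 2.2 * 140.7468 ≈ 309.64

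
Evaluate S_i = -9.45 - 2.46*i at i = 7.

S_7 = -9.45 + -2.46*7 = -9.45 + -17.22 = -26.67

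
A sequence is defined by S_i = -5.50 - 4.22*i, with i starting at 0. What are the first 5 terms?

This is an arithmetic sequence.
i=0: S_0 = -5.5 + -4.22*0 = -5.5
i=1: S_1 = -5.5 + -4.22*1 = -9.72
i=2: S_2 = -5.5 + -4.22*2 = -13.94
i=3: S_3 = -5.5 + -4.22*3 = -18.16
i=4: S_4 = -5.5 + -4.22*4 = -22.38
The first 5 terms are: [-5.5, -9.72, -13.94, -18.16, -22.38]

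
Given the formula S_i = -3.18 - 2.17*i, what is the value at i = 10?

S_10 = -3.18 + -2.17*10 = -3.18 + -21.7 = -24.88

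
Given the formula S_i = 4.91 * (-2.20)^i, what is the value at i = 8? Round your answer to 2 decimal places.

S_8 = 4.91 * (-2.2)^8 ≈ 4.91 * 548.7587 ≈ 2694.41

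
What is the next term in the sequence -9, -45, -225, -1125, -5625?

Ratios: -45 / -9 = 5.0
This is a geometric sequence with common ratio r = 5.
Next term = -5625 * 5 = -28125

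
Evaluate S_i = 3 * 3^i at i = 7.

S_7 = 3 * 3^7 = 3 * 2187 = 6561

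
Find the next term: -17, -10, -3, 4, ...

Differences: -10 - -17 = 7
This is an arithmetic sequence with common difference d = 7.
Next term = 4 + 7 = 11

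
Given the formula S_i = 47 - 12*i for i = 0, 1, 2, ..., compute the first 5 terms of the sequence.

This is an arithmetic sequence.
i=0: S_0 = 47 + -12*0 = 47
i=1: S_1 = 47 + -12*1 = 35
i=2: S_2 = 47 + -12*2 = 23
i=3: S_3 = 47 + -12*3 = 11
i=4: S_4 = 47 + -12*4 = -1
The first 5 terms are: [47, 35, 23, 11, -1]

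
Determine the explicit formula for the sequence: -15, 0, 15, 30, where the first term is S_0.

Check differences: 0 - -15 = 15
15 - 0 = 15
Common difference d = 15.
First term a = -15.
Formula: S_i = -15 + 15*i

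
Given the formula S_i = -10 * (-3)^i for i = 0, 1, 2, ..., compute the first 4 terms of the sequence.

This is a geometric sequence.
i=0: S_0 = -10 * (-3)^0 = -10
i=1: S_1 = -10 * (-3)^1 = 30
i=2: S_2 = -10 * (-3)^2 = -90
i=3: S_3 = -10 * (-3)^3 = 270
The first 4 terms are: [-10, 30, -90, 270]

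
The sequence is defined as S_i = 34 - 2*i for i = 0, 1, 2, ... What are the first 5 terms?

This is an arithmetic sequence.
i=0: S_0 = 34 + -2*0 = 34
i=1: S_1 = 34 + -2*1 = 32
i=2: S_2 = 34 + -2*2 = 30
i=3: S_3 = 34 + -2*3 = 28
i=4: S_4 = 34 + -2*4 = 26
The first 5 terms are: [34, 32, 30, 28, 26]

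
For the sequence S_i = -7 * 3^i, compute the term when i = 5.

S_5 = -7 * 3^5 = -7 * 243 = -1701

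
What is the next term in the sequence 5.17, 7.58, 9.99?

Differences: 7.58 - 5.17 = 2.41
This is an arithmetic sequence with common difference d = 2.41.
Next term = 9.99 + 2.41 = 12.4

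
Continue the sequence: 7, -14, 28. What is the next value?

Ratios: -14 / 7 = -2.0
This is a geometric sequence with common ratio r = -2.
Next term = 28 * -2 = -56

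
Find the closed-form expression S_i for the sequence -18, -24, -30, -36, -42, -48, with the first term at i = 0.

Check differences: -24 - -18 = -6
-30 - -24 = -6
Common difference d = -6.
First term a = -18.
Formula: S_i = -18 - 6*i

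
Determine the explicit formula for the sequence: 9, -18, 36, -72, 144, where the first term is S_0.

Check ratios: -18 / 9 = -2.0
Common ratio r = -2.
First term a = 9.
Formula: S_i = 9 * (-2)^i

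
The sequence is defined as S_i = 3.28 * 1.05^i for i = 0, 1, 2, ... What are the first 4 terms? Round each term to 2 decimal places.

This is a geometric sequence.
i=0: S_0 = 3.28 * 1.05^0 = 3.28
i=1: S_1 = 3.28 * 1.05^1 ≈ 3.44
i=2: S_2 = 3.28 * 1.05^2 ≈ 3.62
i=3: S_3 = 3.28 * 1.05^3 ≈ 3.8
The first 4 terms are: [3.28, 3.44, 3.62, 3.8]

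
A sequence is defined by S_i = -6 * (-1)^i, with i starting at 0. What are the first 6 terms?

This is a geometric sequence.
i=0: S_0 = -6 * (-1)^0 = -6
i=1: S_1 = -6 * (-1)^1 = 6
i=2: S_2 = -6 * (-1)^2 = -6
i=3: S_3 = -6 * (-1)^3 = 6
i=4: S_4 = -6 * (-1)^4 = -6
i=5: S_5 = -6 * (-1)^5 = 6
The first 6 terms are: [-6, 6, -6, 6, -6, 6]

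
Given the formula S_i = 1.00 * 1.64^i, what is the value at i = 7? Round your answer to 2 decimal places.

S_7 = 1.0 * 1.64^7 ≈ 1.0 * 31.9085 ≈ 31.91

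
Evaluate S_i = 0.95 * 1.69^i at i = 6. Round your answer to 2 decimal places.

S_6 = 0.95 * 1.69^6 ≈ 0.95 * 23.2981 ≈ 22.13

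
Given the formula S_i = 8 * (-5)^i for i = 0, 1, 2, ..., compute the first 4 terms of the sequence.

This is a geometric sequence.
i=0: S_0 = 8 * (-5)^0 = 8
i=1: S_1 = 8 * (-5)^1 = -40
i=2: S_2 = 8 * (-5)^2 = 200
i=3: S_3 = 8 * (-5)^3 = -1000
The first 4 terms are: [8, -40, 200, -1000]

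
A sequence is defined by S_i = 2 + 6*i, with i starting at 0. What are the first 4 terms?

This is an arithmetic sequence.
i=0: S_0 = 2 + 6*0 = 2
i=1: S_1 = 2 + 6*1 = 8
i=2: S_2 = 2 + 6*2 = 14
i=3: S_3 = 2 + 6*3 = 20
The first 4 terms are: [2, 8, 14, 20]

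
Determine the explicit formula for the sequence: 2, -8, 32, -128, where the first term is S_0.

Check ratios: -8 / 2 = -4.0
Common ratio r = -4.
First term a = 2.
Formula: S_i = 2 * (-4)^i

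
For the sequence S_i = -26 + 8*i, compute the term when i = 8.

S_8 = -26 + 8*8 = -26 + 64 = 38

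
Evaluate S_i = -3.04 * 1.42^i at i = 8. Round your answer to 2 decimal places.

S_8 = -3.04 * 1.42^8 ≈ -3.04 * 16.5313 ≈ -50.26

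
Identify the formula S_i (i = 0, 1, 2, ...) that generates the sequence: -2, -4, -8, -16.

Check ratios: -4 / -2 = 2.0
Common ratio r = 2.
First term a = -2.
Formula: S_i = -2 * 2^i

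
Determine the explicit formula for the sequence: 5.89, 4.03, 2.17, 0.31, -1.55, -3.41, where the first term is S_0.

Check differences: 4.03 - 5.89 = -1.86
2.17 - 4.03 = -1.86
Common difference d = -1.86.
First term a = 5.89.
Formula: S_i = 5.89 - 1.86*i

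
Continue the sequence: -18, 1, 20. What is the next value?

Differences: 1 - -18 = 19
This is an arithmetic sequence with common difference d = 19.
Next term = 20 + 19 = 39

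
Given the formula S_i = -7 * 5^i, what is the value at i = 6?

S_6 = -7 * 5^6 = -7 * 15625 = -109375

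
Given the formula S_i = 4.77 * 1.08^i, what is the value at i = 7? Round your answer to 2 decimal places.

S_7 = 4.77 * 1.08^7 ≈ 4.77 * 1.7138 ≈ 8.17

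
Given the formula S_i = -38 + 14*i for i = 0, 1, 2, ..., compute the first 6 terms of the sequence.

This is an arithmetic sequence.
i=0: S_0 = -38 + 14*0 = -38
i=1: S_1 = -38 + 14*1 = -24
i=2: S_2 = -38 + 14*2 = -10
i=3: S_3 = -38 + 14*3 = 4
i=4: S_4 = -38 + 14*4 = 18
i=5: S_5 = -38 + 14*5 = 32
The first 6 terms are: [-38, -24, -10, 4, 18, 32]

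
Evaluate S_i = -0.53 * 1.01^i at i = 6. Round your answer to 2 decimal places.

S_6 = -0.53 * 1.01^6 ≈ -0.53 * 1.0615 ≈ -0.56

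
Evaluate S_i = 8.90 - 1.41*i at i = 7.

S_7 = 8.9 + -1.41*7 = 8.9 + -9.87 = -0.97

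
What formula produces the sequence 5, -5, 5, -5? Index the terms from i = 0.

Check ratios: -5 / 5 = -1.0
Common ratio r = -1.
First term a = 5.
Formula: S_i = 5 * (-1)^i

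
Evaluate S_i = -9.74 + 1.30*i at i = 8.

S_8 = -9.74 + 1.3*8 = -9.74 + 10.4 = 0.66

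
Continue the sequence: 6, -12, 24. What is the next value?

Ratios: -12 / 6 = -2.0
This is a geometric sequence with common ratio r = -2.
Next term = 24 * -2 = -48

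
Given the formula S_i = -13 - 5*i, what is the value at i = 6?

S_6 = -13 + -5*6 = -13 + -30 = -43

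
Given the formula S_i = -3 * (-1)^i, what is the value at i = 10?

S_10 = -3 * (-1)^10 = -3 * 1 = -3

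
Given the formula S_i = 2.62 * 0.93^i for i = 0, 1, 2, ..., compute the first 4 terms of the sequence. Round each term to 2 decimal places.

This is a geometric sequence.
i=0: S_0 = 2.62 * 0.93^0 = 2.62
i=1: S_1 = 2.62 * 0.93^1 ≈ 2.44
i=2: S_2 = 2.62 * 0.93^2 ≈ 2.27
i=3: S_3 = 2.62 * 0.93^3 ≈ 2.11
The first 4 terms are: [2.62, 2.44, 2.27, 2.11]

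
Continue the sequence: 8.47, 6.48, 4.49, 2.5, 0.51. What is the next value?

Differences: 6.48 - 8.47 = -1.99
This is an arithmetic sequence with common difference d = -1.99.
Next term = 0.51 + -1.99 = -1.48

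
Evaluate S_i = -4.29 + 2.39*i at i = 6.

S_6 = -4.29 + 2.39*6 = -4.29 + 14.34 = 10.05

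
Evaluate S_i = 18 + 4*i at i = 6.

S_6 = 18 + 4*6 = 18 + 24 = 42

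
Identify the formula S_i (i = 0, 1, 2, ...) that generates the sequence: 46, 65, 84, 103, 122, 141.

Check differences: 65 - 46 = 19
84 - 65 = 19
Common difference d = 19.
First term a = 46.
Formula: S_i = 46 + 19*i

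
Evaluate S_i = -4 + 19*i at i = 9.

S_9 = -4 + 19*9 = -4 + 171 = 167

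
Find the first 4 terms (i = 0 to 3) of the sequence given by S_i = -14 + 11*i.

This is an arithmetic sequence.
i=0: S_0 = -14 + 11*0 = -14
i=1: S_1 = -14 + 11*1 = -3
i=2: S_2 = -14 + 11*2 = 8
i=3: S_3 = -14 + 11*3 = 19
The first 4 terms are: [-14, -3, 8, 19]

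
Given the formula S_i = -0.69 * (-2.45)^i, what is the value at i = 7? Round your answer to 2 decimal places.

S_7 = -0.69 * (-2.45)^7 ≈ -0.69 * -529.8618 ≈ 365.6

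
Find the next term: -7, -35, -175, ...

Ratios: -35 / -7 = 5.0
This is a geometric sequence with common ratio r = 5.
Next term = -175 * 5 = -875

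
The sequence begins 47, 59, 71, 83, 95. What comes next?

Differences: 59 - 47 = 12
This is an arithmetic sequence with common difference d = 12.
Next term = 95 + 12 = 107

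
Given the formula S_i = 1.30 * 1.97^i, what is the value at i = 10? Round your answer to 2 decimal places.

S_10 = 1.3 * 1.97^10 ≈ 1.3 * 880.364 ≈ 1144.47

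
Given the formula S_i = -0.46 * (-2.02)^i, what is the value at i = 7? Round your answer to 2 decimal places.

S_7 = -0.46 * (-2.02)^7 ≈ -0.46 * -137.2333 ≈ 63.13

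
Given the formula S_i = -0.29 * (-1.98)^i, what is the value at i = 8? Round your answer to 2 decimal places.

S_8 = -0.29 * (-1.98)^8 ≈ -0.29 * 236.2226 ≈ -68.5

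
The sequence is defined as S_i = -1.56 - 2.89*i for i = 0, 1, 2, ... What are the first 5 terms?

This is an arithmetic sequence.
i=0: S_0 = -1.56 + -2.89*0 = -1.56
i=1: S_1 = -1.56 + -2.89*1 = -4.45
i=2: S_2 = -1.56 + -2.89*2 = -7.34
i=3: S_3 = -1.56 + -2.89*3 = -10.23
i=4: S_4 = -1.56 + -2.89*4 = -13.12
The first 5 terms are: [-1.56, -4.45, -7.34, -10.23, -13.12]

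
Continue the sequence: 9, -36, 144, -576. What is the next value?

Ratios: -36 / 9 = -4.0
This is a geometric sequence with common ratio r = -4.
Next term = -576 * -4 = 2304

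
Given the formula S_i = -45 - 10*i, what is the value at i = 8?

S_8 = -45 + -10*8 = -45 + -80 = -125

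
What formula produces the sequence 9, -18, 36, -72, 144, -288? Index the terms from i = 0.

Check ratios: -18 / 9 = -2.0
Common ratio r = -2.
First term a = 9.
Formula: S_i = 9 * (-2)^i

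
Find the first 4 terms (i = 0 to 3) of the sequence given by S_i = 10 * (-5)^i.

This is a geometric sequence.
i=0: S_0 = 10 * (-5)^0 = 10
i=1: S_1 = 10 * (-5)^1 = -50
i=2: S_2 = 10 * (-5)^2 = 250
i=3: S_3 = 10 * (-5)^3 = -1250
The first 4 terms are: [10, -50, 250, -1250]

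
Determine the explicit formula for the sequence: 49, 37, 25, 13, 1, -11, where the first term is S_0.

Check differences: 37 - 49 = -12
25 - 37 = -12
Common difference d = -12.
First term a = 49.
Formula: S_i = 49 - 12*i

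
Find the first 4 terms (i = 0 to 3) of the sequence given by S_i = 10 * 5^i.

This is a geometric sequence.
i=0: S_0 = 10 * 5^0 = 10
i=1: S_1 = 10 * 5^1 = 50
i=2: S_2 = 10 * 5^2 = 250
i=3: S_3 = 10 * 5^3 = 1250
The first 4 terms are: [10, 50, 250, 1250]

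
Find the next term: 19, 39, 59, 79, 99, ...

Differences: 39 - 19 = 20
This is an arithmetic sequence with common difference d = 20.
Next term = 99 + 20 = 119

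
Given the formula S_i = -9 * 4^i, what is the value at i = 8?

S_8 = -9 * 4^8 = -9 * 65536 = -589824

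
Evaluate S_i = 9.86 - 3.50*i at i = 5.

S_5 = 9.86 + -3.5*5 = 9.86 + -17.5 = -7.64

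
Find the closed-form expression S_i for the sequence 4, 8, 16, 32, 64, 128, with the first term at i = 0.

Check ratios: 8 / 4 = 2.0
Common ratio r = 2.
First term a = 4.
Formula: S_i = 4 * 2^i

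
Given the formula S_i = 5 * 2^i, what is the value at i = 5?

S_5 = 5 * 2^5 = 5 * 32 = 160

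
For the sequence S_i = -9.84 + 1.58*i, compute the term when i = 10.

S_10 = -9.84 + 1.58*10 = -9.84 + 15.8 = 5.96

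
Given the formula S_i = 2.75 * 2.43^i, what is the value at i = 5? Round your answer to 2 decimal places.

S_5 = 2.75 * 2.43^5 ≈ 2.75 * 84.7289 ≈ 233.0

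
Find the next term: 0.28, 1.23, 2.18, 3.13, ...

Differences: 1.23 - 0.28 = 0.95
This is an arithmetic sequence with common difference d = 0.95.
Next term = 3.13 + 0.95 = 4.08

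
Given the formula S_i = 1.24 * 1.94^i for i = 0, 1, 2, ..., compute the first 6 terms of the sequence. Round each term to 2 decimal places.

This is a geometric sequence.
i=0: S_0 = 1.24 * 1.94^0 = 1.24
i=1: S_1 = 1.24 * 1.94^1 ≈ 2.41
i=2: S_2 = 1.24 * 1.94^2 ≈ 4.67
i=3: S_3 = 1.24 * 1.94^3 ≈ 9.05
i=4: S_4 = 1.24 * 1.94^4 ≈ 17.56
i=5: S_5 = 1.24 * 1.94^5 ≈ 34.07
The first 6 terms are: [1.24, 2.41, 4.67, 9.05, 17.56, 34.07]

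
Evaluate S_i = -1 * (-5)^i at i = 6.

S_6 = -1 * (-5)^6 = -1 * 15625 = -15625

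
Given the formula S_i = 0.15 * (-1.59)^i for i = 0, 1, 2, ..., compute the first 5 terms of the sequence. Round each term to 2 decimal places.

This is a geometric sequence.
i=0: S_0 = 0.15 * (-1.59)^0 = 0.15
i=1: S_1 = 0.15 * (-1.59)^1 ≈ -0.24
i=2: S_2 = 0.15 * (-1.59)^2 ≈ 0.38
i=3: S_3 = 0.15 * (-1.59)^3 ≈ -0.6
i=4: S_4 = 0.15 * (-1.59)^4 ≈ 0.96
The first 5 terms are: [0.15, -0.24, 0.38, -0.6, 0.96]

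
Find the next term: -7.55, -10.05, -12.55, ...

Differences: -10.05 - -7.55 = -2.5
This is an arithmetic sequence with common difference d = -2.5.
Next term = -12.55 + -2.5 = -15.05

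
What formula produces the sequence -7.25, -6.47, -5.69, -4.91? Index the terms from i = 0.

Check differences: -6.47 - -7.25 = 0.78
-5.69 - -6.47 = 0.78
Common difference d = 0.78.
First term a = -7.25.
Formula: S_i = -7.25 + 0.78*i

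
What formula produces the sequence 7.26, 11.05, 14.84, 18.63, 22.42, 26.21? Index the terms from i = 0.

Check differences: 11.05 - 7.26 = 3.79
14.84 - 11.05 = 3.79
Common difference d = 3.79.
First term a = 7.26.
Formula: S_i = 7.26 + 3.79*i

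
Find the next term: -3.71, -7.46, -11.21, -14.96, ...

Differences: -7.46 - -3.71 = -3.75
This is an arithmetic sequence with common difference d = -3.75.
Next term = -14.96 + -3.75 = -18.71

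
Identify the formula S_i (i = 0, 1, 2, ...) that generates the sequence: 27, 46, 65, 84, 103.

Check differences: 46 - 27 = 19
65 - 46 = 19
Common difference d = 19.
First term a = 27.
Formula: S_i = 27 + 19*i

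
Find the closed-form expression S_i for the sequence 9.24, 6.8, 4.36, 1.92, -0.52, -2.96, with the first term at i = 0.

Check differences: 6.8 - 9.24 = -2.44
4.36 - 6.8 = -2.44
Common difference d = -2.44.
First term a = 9.24.
Formula: S_i = 9.24 - 2.44*i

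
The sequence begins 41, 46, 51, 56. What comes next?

Differences: 46 - 41 = 5
This is an arithmetic sequence with common difference d = 5.
Next term = 56 + 5 = 61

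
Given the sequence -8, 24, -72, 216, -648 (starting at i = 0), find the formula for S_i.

Check ratios: 24 / -8 = -3.0
Common ratio r = -3.
First term a = -8.
Formula: S_i = -8 * (-3)^i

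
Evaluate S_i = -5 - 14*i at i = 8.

S_8 = -5 + -14*8 = -5 + -112 = -117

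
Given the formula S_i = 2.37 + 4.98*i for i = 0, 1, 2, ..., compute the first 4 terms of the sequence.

This is an arithmetic sequence.
i=0: S_0 = 2.37 + 4.98*0 = 2.37
i=1: S_1 = 2.37 + 4.98*1 = 7.35
i=2: S_2 = 2.37 + 4.98*2 = 12.33
i=3: S_3 = 2.37 + 4.98*3 = 17.31
The first 4 terms are: [2.37, 7.35, 12.33, 17.31]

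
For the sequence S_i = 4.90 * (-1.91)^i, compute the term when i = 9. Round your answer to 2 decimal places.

S_9 = 4.9 * (-1.91)^9 ≈ 4.9 * -338.2987 ≈ -1657.66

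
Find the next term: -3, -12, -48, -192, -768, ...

Ratios: -12 / -3 = 4.0
This is a geometric sequence with common ratio r = 4.
Next term = -768 * 4 = -3072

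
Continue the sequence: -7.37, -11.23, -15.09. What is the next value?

Differences: -11.23 - -7.37 = -3.86
This is an arithmetic sequence with common difference d = -3.86.
Next term = -15.09 + -3.86 = -18.95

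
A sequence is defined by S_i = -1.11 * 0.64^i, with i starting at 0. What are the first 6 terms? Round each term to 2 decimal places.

This is a geometric sequence.
i=0: S_0 = -1.11 * 0.64^0 = -1.11
i=1: S_1 = -1.11 * 0.64^1 ≈ -0.71
i=2: S_2 = -1.11 * 0.64^2 ≈ -0.45
i=3: S_3 = -1.11 * 0.64^3 ≈ -0.29
i=4: S_4 = -1.11 * 0.64^4 ≈ -0.19
i=5: S_5 = -1.11 * 0.64^5 ≈ -0.12
The first 6 terms are: [-1.11, -0.71, -0.45, -0.29, -0.19, -0.12]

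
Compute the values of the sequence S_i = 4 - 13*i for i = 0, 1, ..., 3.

This is an arithmetic sequence.
i=0: S_0 = 4 + -13*0 = 4
i=1: S_1 = 4 + -13*1 = -9
i=2: S_2 = 4 + -13*2 = -22
i=3: S_3 = 4 + -13*3 = -35
The first 4 terms are: [4, -9, -22, -35]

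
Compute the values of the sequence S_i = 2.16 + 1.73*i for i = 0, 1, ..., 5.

This is an arithmetic sequence.
i=0: S_0 = 2.16 + 1.73*0 = 2.16
i=1: S_1 = 2.16 + 1.73*1 = 3.89
i=2: S_2 = 2.16 + 1.73*2 = 5.62
i=3: S_3 = 2.16 + 1.73*3 = 7.35
i=4: S_4 = 2.16 + 1.73*4 = 9.08
i=5: S_5 = 2.16 + 1.73*5 = 10.81
The first 6 terms are: [2.16, 3.89, 5.62, 7.35, 9.08, 10.81]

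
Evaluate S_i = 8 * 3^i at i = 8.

S_8 = 8 * 3^8 = 8 * 6561 = 52488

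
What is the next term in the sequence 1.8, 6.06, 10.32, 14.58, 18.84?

Differences: 6.06 - 1.8 = 4.26
This is an arithmetic sequence with common difference d = 4.26.
Next term = 18.84 + 4.26 = 23.1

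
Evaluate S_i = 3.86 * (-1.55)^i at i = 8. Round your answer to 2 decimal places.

S_8 = 3.86 * (-1.55)^8 ≈ 3.86 * 33.3161 ≈ 128.6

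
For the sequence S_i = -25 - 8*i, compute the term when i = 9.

S_9 = -25 + -8*9 = -25 + -72 = -97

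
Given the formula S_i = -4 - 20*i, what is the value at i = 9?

S_9 = -4 + -20*9 = -4 + -180 = -184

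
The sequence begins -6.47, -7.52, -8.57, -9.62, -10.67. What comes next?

Differences: -7.52 - -6.47 = -1.05
This is an arithmetic sequence with common difference d = -1.05.
Next term = -10.67 + -1.05 = -11.72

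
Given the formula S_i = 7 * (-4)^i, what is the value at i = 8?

S_8 = 7 * (-4)^8 = 7 * 65536 = 458752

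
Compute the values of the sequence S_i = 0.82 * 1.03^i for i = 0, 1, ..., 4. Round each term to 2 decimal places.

This is a geometric sequence.
i=0: S_0 = 0.82 * 1.03^0 = 0.82
i=1: S_1 = 0.82 * 1.03^1 ≈ 0.84
i=2: S_2 = 0.82 * 1.03^2 ≈ 0.87
i=3: S_3 = 0.82 * 1.03^3 ≈ 0.9
i=4: S_4 = 0.82 * 1.03^4 ≈ 0.92
The first 5 terms are: [0.82, 0.84, 0.87, 0.9, 0.92]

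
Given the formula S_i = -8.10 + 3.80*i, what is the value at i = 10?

S_10 = -8.1 + 3.8*10 = -8.1 + 38.0 = 29.9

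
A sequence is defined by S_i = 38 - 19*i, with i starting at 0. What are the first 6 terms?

This is an arithmetic sequence.
i=0: S_0 = 38 + -19*0 = 38
i=1: S_1 = 38 + -19*1 = 19
i=2: S_2 = 38 + -19*2 = 0
i=3: S_3 = 38 + -19*3 = -19
i=4: S_4 = 38 + -19*4 = -38
i=5: S_5 = 38 + -19*5 = -57
The first 6 terms are: [38, 19, 0, -19, -38, -57]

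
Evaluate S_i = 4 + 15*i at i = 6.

S_6 = 4 + 15*6 = 4 + 90 = 94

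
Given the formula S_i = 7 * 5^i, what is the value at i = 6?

S_6 = 7 * 5^6 = 7 * 15625 = 109375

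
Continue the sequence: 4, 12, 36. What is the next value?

Ratios: 12 / 4 = 3.0
This is a geometric sequence with common ratio r = 3.
Next term = 36 * 3 = 108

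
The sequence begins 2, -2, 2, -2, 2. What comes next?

Ratios: -2 / 2 = -1.0
This is a geometric sequence with common ratio r = -1.
Next term = 2 * -1 = -2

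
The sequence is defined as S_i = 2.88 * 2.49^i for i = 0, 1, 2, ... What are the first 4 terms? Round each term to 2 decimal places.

This is a geometric sequence.
i=0: S_0 = 2.88 * 2.49^0 = 2.88
i=1: S_1 = 2.88 * 2.49^1 ≈ 7.17
i=2: S_2 = 2.88 * 2.49^2 ≈ 17.86
i=3: S_3 = 2.88 * 2.49^3 ≈ 44.46
The first 4 terms are: [2.88, 7.17, 17.86, 44.46]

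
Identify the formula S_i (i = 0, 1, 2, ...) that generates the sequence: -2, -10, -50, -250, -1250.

Check ratios: -10 / -2 = 5.0
Common ratio r = 5.
First term a = -2.
Formula: S_i = -2 * 5^i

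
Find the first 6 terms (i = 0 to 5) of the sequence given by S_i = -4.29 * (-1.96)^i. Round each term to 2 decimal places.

This is a geometric sequence.
i=0: S_0 = -4.29 * (-1.96)^0 = -4.29
i=1: S_1 = -4.29 * (-1.96)^1 ≈ 8.41
i=2: S_2 = -4.29 * (-1.96)^2 ≈ -16.48
i=3: S_3 = -4.29 * (-1.96)^3 ≈ 32.3
i=4: S_4 = -4.29 * (-1.96)^4 ≈ -63.31
i=5: S_5 = -4.29 * (-1.96)^5 ≈ 124.09
The first 6 terms are: [-4.29, 8.41, -16.48, 32.3, -63.31, 124.09]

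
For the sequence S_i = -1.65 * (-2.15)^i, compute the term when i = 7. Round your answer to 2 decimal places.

S_7 = -1.65 * (-2.15)^7 ≈ -1.65 * -212.3583 ≈ 350.39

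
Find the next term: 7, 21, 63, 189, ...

Ratios: 21 / 7 = 3.0
This is a geometric sequence with common ratio r = 3.
Next term = 189 * 3 = 567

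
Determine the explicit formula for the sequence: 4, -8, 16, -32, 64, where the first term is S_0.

Check ratios: -8 / 4 = -2.0
Common ratio r = -2.
First term a = 4.
Formula: S_i = 4 * (-2)^i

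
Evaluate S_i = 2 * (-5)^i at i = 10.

S_10 = 2 * (-5)^10 = 2 * 9765625 = 19531250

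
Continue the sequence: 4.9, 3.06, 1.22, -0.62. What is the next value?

Differences: 3.06 - 4.9 = -1.84
This is an arithmetic sequence with common difference d = -1.84.
Next term = -0.62 + -1.84 = -2.46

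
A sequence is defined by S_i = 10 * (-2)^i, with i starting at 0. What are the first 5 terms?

This is a geometric sequence.
i=0: S_0 = 10 * (-2)^0 = 10
i=1: S_1 = 10 * (-2)^1 = -20
i=2: S_2 = 10 * (-2)^2 = 40
i=3: S_3 = 10 * (-2)^3 = -80
i=4: S_4 = 10 * (-2)^4 = 160
The first 5 terms are: [10, -20, 40, -80, 160]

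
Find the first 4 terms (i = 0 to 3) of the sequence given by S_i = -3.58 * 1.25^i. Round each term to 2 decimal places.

This is a geometric sequence.
i=0: S_0 = -3.58 * 1.25^0 = -3.58
i=1: S_1 = -3.58 * 1.25^1 ≈ -4.48
i=2: S_2 = -3.58 * 1.25^2 ≈ -5.59
i=3: S_3 = -3.58 * 1.25^3 ≈ -6.99
The first 4 terms are: [-3.58, -4.48, -5.59, -6.99]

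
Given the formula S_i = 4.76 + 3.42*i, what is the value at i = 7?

S_7 = 4.76 + 3.42*7 = 4.76 + 23.94 = 28.7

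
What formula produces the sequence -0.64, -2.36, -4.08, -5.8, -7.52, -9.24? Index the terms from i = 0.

Check differences: -2.36 - -0.64 = -1.72
-4.08 - -2.36 = -1.72
Common difference d = -1.72.
First term a = -0.64.
Formula: S_i = -0.64 - 1.72*i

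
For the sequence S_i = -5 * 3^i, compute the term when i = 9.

S_9 = -5 * 3^9 = -5 * 19683 = -98415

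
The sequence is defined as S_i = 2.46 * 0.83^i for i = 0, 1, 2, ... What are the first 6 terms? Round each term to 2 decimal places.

This is a geometric sequence.
i=0: S_0 = 2.46 * 0.83^0 = 2.46
i=1: S_1 = 2.46 * 0.83^1 ≈ 2.04
i=2: S_2 = 2.46 * 0.83^2 ≈ 1.69
i=3: S_3 = 2.46 * 0.83^3 ≈ 1.41
i=4: S_4 = 2.46 * 0.83^4 ≈ 1.17
i=5: S_5 = 2.46 * 0.83^5 ≈ 0.97
The first 6 terms are: [2.46, 2.04, 1.69, 1.41, 1.17, 0.97]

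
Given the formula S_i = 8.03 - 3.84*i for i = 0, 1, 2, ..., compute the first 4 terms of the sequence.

This is an arithmetic sequence.
i=0: S_0 = 8.03 + -3.84*0 = 8.03
i=1: S_1 = 8.03 + -3.84*1 = 4.19
i=2: S_2 = 8.03 + -3.84*2 = 0.35
i=3: S_3 = 8.03 + -3.84*3 = -3.49
The first 4 terms are: [8.03, 4.19, 0.35, -3.49]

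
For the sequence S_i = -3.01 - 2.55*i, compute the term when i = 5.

S_5 = -3.01 + -2.55*5 = -3.01 + -12.75 = -15.76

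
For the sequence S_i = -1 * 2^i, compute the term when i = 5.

S_5 = -1 * 2^5 = -1 * 32 = -32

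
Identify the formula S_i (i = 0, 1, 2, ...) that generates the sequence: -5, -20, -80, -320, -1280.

Check ratios: -20 / -5 = 4.0
Common ratio r = 4.
First term a = -5.
Formula: S_i = -5 * 4^i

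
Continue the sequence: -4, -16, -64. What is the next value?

Ratios: -16 / -4 = 4.0
This is a geometric sequence with common ratio r = 4.
Next term = -64 * 4 = -256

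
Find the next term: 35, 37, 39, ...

Differences: 37 - 35 = 2
This is an arithmetic sequence with common difference d = 2.
Next term = 39 + 2 = 41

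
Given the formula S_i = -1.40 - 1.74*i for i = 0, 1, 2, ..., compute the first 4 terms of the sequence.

This is an arithmetic sequence.
i=0: S_0 = -1.4 + -1.74*0 = -1.4
i=1: S_1 = -1.4 + -1.74*1 = -3.14
i=2: S_2 = -1.4 + -1.74*2 = -4.88
i=3: S_3 = -1.4 + -1.74*3 = -6.62
The first 4 terms are: [-1.4, -3.14, -4.88, -6.62]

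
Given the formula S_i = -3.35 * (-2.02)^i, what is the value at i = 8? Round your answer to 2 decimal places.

S_8 = -3.35 * (-2.02)^8 ≈ -3.35 * 277.2113 ≈ -928.66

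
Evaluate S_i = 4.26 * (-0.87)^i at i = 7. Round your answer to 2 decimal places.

S_7 = 4.26 * (-0.87)^7 ≈ 4.26 * -0.3773 ≈ -1.61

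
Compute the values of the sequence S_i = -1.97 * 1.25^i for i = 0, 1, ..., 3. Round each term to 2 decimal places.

This is a geometric sequence.
i=0: S_0 = -1.97 * 1.25^0 = -1.97
i=1: S_1 = -1.97 * 1.25^1 ≈ -2.46
i=2: S_2 = -1.97 * 1.25^2 ≈ -3.08
i=3: S_3 = -1.97 * 1.25^3 ≈ -3.85
The first 4 terms are: [-1.97, -2.46, -3.08, -3.85]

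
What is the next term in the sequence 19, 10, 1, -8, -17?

Differences: 10 - 19 = -9
This is an arithmetic sequence with common difference d = -9.
Next term = -17 + -9 = -26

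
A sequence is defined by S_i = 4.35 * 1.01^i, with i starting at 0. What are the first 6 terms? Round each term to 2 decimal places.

This is a geometric sequence.
i=0: S_0 = 4.35 * 1.01^0 = 4.35
i=1: S_1 = 4.35 * 1.01^1 ≈ 4.39
i=2: S_2 = 4.35 * 1.01^2 ≈ 4.44
i=3: S_3 = 4.35 * 1.01^3 ≈ 4.48
i=4: S_4 = 4.35 * 1.01^4 ≈ 4.53
i=5: S_5 = 4.35 * 1.01^5 ≈ 4.57
The first 6 terms are: [4.35, 4.39, 4.44, 4.48, 4.53, 4.57]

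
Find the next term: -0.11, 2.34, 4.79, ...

Differences: 2.34 - -0.11 = 2.45
This is an arithmetic sequence with common difference d = 2.45.
Next term = 4.79 + 2.45 = 7.24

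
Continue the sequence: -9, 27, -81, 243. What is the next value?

Ratios: 27 / -9 = -3.0
This is a geometric sequence with common ratio r = -3.
Next term = 243 * -3 = -729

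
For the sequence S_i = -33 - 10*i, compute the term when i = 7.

S_7 = -33 + -10*7 = -33 + -70 = -103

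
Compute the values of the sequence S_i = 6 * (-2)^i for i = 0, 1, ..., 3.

This is a geometric sequence.
i=0: S_0 = 6 * (-2)^0 = 6
i=1: S_1 = 6 * (-2)^1 = -12
i=2: S_2 = 6 * (-2)^2 = 24
i=3: S_3 = 6 * (-2)^3 = -48
The first 4 terms are: [6, -12, 24, -48]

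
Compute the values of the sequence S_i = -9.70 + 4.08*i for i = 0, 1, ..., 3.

This is an arithmetic sequence.
i=0: S_0 = -9.7 + 4.08*0 = -9.7
i=1: S_1 = -9.7 + 4.08*1 = -5.62
i=2: S_2 = -9.7 + 4.08*2 = -1.54
i=3: S_3 = -9.7 + 4.08*3 = 2.54
The first 4 terms are: [-9.7, -5.62, -1.54, 2.54]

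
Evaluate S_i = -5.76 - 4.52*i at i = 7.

S_7 = -5.76 + -4.52*7 = -5.76 + -31.64 = -37.4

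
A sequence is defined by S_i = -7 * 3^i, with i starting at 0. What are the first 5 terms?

This is a geometric sequence.
i=0: S_0 = -7 * 3^0 = -7
i=1: S_1 = -7 * 3^1 = -21
i=2: S_2 = -7 * 3^2 = -63
i=3: S_3 = -7 * 3^3 = -189
i=4: S_4 = -7 * 3^4 = -567
The first 5 terms are: [-7, -21, -63, -189, -567]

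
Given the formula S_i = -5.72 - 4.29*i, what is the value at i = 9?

S_9 = -5.72 + -4.29*9 = -5.72 + -38.61 = -44.33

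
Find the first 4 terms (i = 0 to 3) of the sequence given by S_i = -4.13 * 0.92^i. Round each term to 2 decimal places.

This is a geometric sequence.
i=0: S_0 = -4.13 * 0.92^0 = -4.13
i=1: S_1 = -4.13 * 0.92^1 ≈ -3.8
i=2: S_2 = -4.13 * 0.92^2 ≈ -3.5
i=3: S_3 = -4.13 * 0.92^3 ≈ -3.22
The first 4 terms are: [-4.13, -3.8, -3.5, -3.22]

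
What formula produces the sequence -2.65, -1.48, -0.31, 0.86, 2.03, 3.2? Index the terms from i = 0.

Check differences: -1.48 - -2.65 = 1.17
-0.31 - -1.48 = 1.17
Common difference d = 1.17.
First term a = -2.65.
Formula: S_i = -2.65 + 1.17*i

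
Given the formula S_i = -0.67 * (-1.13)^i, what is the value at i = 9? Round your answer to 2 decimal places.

S_9 = -0.67 * (-1.13)^9 ≈ -0.67 * -3.004 ≈ 2.01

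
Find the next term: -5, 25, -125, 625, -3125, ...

Ratios: 25 / -5 = -5.0
This is a geometric sequence with common ratio r = -5.
Next term = -3125 * -5 = 15625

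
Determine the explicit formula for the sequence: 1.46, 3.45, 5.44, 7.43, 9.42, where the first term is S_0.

Check differences: 3.45 - 1.46 = 1.99
5.44 - 3.45 = 1.99
Common difference d = 1.99.
First term a = 1.46.
Formula: S_i = 1.46 + 1.99*i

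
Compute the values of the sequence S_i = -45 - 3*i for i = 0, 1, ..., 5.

This is an arithmetic sequence.
i=0: S_0 = -45 + -3*0 = -45
i=1: S_1 = -45 + -3*1 = -48
i=2: S_2 = -45 + -3*2 = -51
i=3: S_3 = -45 + -3*3 = -54
i=4: S_4 = -45 + -3*4 = -57
i=5: S_5 = -45 + -3*5 = -60
The first 6 terms are: [-45, -48, -51, -54, -57, -60]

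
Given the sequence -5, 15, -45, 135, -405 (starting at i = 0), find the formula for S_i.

Check ratios: 15 / -5 = -3.0
Common ratio r = -3.
First term a = -5.
Formula: S_i = -5 * (-3)^i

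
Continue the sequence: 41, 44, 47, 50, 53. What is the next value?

Differences: 44 - 41 = 3
This is an arithmetic sequence with common difference d = 3.
Next term = 53 + 3 = 56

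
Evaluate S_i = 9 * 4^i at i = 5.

S_5 = 9 * 4^5 = 9 * 1024 = 9216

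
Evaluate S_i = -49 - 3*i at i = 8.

S_8 = -49 + -3*8 = -49 + -24 = -73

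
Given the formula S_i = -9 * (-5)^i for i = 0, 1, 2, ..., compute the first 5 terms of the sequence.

This is a geometric sequence.
i=0: S_0 = -9 * (-5)^0 = -9
i=1: S_1 = -9 * (-5)^1 = 45
i=2: S_2 = -9 * (-5)^2 = -225
i=3: S_3 = -9 * (-5)^3 = 1125
i=4: S_4 = -9 * (-5)^4 = -5625
The first 5 terms are: [-9, 45, -225, 1125, -5625]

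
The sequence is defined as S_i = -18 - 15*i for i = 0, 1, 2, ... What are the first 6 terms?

This is an arithmetic sequence.
i=0: S_0 = -18 + -15*0 = -18
i=1: S_1 = -18 + -15*1 = -33
i=2: S_2 = -18 + -15*2 = -48
i=3: S_3 = -18 + -15*3 = -63
i=4: S_4 = -18 + -15*4 = -78
i=5: S_5 = -18 + -15*5 = -93
The first 6 terms are: [-18, -33, -48, -63, -78, -93]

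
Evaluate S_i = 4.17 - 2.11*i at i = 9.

S_9 = 4.17 + -2.11*9 = 4.17 + -18.99 = -14.82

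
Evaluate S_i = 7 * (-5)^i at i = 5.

S_5 = 7 * (-5)^5 = 7 * -3125 = -21875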